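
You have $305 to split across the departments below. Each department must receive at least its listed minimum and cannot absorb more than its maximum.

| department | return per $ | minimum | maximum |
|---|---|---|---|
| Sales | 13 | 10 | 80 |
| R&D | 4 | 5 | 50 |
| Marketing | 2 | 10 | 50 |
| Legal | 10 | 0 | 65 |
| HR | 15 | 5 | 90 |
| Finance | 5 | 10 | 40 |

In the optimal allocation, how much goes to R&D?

20

Meeting every minimum uses 10+5+10+0+5+10 = 40 $, leaving 265.
Rank by return per $: HR 15 > Sales 13 > Legal 10 > Finance 5 > R&D 4 > Marketing 2.
Give HR 85 more to hit its cap of 90 — 180 left.
Sales: +70 to 80 (cap) — 110 left.
Give Legal 65 more to hit its cap of 65 — 45 left.
Finance: +30 to 40 (cap) — 15 left.
Only 15 left; R&D takes them to reach 20.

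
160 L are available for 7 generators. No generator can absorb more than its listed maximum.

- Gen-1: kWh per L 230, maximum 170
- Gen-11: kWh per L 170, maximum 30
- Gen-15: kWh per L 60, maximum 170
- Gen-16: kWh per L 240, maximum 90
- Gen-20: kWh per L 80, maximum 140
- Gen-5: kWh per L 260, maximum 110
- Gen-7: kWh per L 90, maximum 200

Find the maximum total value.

40600

Highest kWh per L first: Gen-5 260 > Gen-16 240 > Gen-1 230 > Gen-11 170 > Gen-7 90 > Gen-20 80 > Gen-15 60.
Gen-5 takes 110 to reach its cap of 110 ; 50 left.
Gen-16: +50 (room for 90) → 50. Pool exhausted.
Total = 240×50 + 260×110 = 40600.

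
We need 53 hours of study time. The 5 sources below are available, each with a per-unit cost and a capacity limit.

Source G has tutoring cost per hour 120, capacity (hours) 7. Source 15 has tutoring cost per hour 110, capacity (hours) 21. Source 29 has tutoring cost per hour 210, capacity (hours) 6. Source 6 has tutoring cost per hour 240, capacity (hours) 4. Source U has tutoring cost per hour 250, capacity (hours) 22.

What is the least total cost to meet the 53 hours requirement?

Fill from the cheapest source first.
Source 15 at 110: take all 21 hours ; 32 still needed.
Source G at 120: take all 7 hours ; 25 still needed.
Source 29 (210): use full 6 ; 19 hours to go.
Take 4 from Source 6 at 240 ; need 15 more.
Source U (250): take the remaining 15 ; done.
Cost = 21×110 + 7×120 + 6×210 + 4×240 + 15×250 = 9120.

9120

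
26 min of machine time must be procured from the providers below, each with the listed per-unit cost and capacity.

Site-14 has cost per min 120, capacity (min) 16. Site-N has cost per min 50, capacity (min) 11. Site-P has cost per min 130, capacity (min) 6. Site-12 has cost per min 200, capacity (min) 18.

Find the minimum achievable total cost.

Use providers in increasing cost order.
Take 11 from Site-N at 50 ; need 15 more.
Site-14 (120): take the remaining 15 ; done.
Site-P, Site-12: unused.
Cost = 11×50 + 15×120 = 2350.

2350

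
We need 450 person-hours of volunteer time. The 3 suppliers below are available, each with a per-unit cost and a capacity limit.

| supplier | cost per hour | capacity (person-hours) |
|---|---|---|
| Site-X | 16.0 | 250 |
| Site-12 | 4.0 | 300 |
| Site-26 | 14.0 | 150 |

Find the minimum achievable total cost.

3300

Cheapest first:
Site-12 at 4.0: take all 300 person-hours ; 150 still needed.
Take 150 from Site-26 at 14.0 ; need 0 more.
Site-X: unused.
Cost = 300×4.0 + 150×14.0 = 3300.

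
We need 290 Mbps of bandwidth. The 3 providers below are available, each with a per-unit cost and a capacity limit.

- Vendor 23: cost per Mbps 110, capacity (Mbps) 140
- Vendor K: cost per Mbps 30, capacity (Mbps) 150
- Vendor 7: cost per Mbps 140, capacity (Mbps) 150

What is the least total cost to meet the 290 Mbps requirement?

19900

Fill from the cheapest provider first.
Take 150 from Vendor K at 30 ; need 140 more.
Vendor 23 (110): use full 140 ; 0 Mbps to go.
Vendor 7: unused.
Cost = 150×30 + 140×110 = 19900.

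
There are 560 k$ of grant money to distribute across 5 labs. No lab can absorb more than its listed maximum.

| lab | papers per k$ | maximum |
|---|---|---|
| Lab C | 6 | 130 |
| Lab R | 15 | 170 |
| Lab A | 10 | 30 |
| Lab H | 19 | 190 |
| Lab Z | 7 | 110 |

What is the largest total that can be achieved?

7590

Order the labs by papers per k$: Lab H 19 > Lab R 15 > Lab A 10 > Lab Z 7 > Lab C 6.
Lab H takes 190 to reach its cap of 190 ; 370 left.
Lab R takes 170 to reach its cap of 170 ; 200 left.
Lab A: +30 to 30 (cap) ; 170 left.
Lab Z: +110 to 110 (cap) ; 60 left.
Lab C has room for 130 but only 60 remain, so it gets 60.
Total = 6×60 + 15×170 + 10×30 + 19×190 + 7×110 = 7590.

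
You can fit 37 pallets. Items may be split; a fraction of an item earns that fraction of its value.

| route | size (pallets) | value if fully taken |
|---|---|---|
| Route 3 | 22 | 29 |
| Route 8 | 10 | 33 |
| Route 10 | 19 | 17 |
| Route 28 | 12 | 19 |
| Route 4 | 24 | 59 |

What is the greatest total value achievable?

96.75

Rank by value-to-size ratio: Route 8 33/10≈3.3, Route 4 59/24≈2.46, Route 28 19/12≈1.58, Route 3 29/22≈1.32, Route 10 17/19≈0.895.
All 10 pallets of Route 8 fit (value 33) — 27 remain.
Take all of Route 4 (24 pallets, value 59) — 3 pallets left.
3 pallets left: a 3/12 share of Route 28 gives 19×3/12 = 4.75.
Total value = 96.75.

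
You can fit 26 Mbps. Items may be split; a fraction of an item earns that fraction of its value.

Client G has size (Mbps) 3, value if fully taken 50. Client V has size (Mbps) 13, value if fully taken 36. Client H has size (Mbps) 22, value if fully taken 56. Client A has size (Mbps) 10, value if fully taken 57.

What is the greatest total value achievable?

Best value per unit of size first: Client G 50/3≈16.7, Client A 57/10≈5.7, Client V 36/13≈2.77, Client H 56/22≈2.55.
Client G: take in full, 3 Mbps for value 50 — 23 left.
Take all of Client A (10 Mbps, value 57) — 13 Mbps left.
Take all of Client V (13 Mbps, value 36) — 0 Mbps left.
Total value = 143.

143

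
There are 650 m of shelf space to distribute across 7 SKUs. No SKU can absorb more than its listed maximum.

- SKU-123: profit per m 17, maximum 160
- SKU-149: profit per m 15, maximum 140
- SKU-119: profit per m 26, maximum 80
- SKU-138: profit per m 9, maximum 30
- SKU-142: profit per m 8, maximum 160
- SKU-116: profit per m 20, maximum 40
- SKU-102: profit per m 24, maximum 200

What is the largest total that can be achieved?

Highest profit per m first: SKU-119 26 > SKU-102 24 > SKU-116 20 > SKU-123 17 > SKU-149 15 > SKU-138 9 > SKU-142 8.
SKU-119 takes 80 to reach its cap of 80 ; 570 left.
SKU-102: +200 to 200 (cap) ; 370 left.
SKU-116: +40 to 40 (cap) ; 330 left.
SKU-123: +160 to 160 (cap) ; 170 left.
SKU-149 takes 140 to reach its cap of 140 ; 30 left.
SKU-138: +30 to 30 (cap) ; 0 left.
Total = 17×160 + 15×140 + 26×80 + 9×30 + 20×40 + 24×200 = 12770.

12770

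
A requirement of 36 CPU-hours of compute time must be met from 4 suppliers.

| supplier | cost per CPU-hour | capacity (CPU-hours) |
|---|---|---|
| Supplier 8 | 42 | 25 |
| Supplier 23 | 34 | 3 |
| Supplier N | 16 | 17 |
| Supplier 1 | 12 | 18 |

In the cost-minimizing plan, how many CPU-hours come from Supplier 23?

Use suppliers in increasing cost order.
Supplier 1 at 12: take all 18 CPU-hours ; 18 still needed.
Supplier N at 16: take all 17 CPU-hours ; 1 still needed.
Supplier 23 (34): take the remaining 1 ; done.
Supplier 8: unused.

1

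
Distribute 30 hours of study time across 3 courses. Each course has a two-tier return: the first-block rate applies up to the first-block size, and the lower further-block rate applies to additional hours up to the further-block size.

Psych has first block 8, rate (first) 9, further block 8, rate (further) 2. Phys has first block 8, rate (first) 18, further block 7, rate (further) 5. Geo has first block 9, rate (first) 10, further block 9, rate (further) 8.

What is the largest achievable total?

Treat each block as its own option and order by rate: Phys/T1 18 > Geo/T1 10 > Psych/T1 9 > Geo/T2 8 > Phys/T2 5 > Psych/T2 2.
Fill Phys T1 block (8 at 18) — 22 left.
Geo/T1 (10): +9 — 13 left.
Psych/T1 (9): +8 — 5 left.
5 remain; put them into Geo T2 at 8.
Total = 18×8 + 10×9 + 9×8 + 8×5 = 346.

346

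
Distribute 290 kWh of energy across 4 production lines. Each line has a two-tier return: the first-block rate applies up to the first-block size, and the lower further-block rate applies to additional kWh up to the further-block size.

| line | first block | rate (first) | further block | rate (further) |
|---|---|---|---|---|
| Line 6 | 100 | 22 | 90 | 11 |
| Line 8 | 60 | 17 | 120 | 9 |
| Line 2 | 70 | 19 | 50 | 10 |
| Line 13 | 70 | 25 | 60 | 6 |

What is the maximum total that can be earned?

Order all 8 blocks by rate: Line 13/first 25 > Line 6/first 22 > Line 2/first 19 > Line 8/first 17 > Line 6/second 11 > Line 2/second 10 > Line 8/second 9 > Line 13/second 6.
Line 13/first (25): +70 → 220 left.
Line 6 first at 22: fill all 100 → 120 left.
Fill Line 2 first block (70 at 19) → 50 left.
Line 8 first at 17: only 50 left, fill 50.
Total = 25×70 + 22×100 + 19×70 + 17×50 = 6130.

6130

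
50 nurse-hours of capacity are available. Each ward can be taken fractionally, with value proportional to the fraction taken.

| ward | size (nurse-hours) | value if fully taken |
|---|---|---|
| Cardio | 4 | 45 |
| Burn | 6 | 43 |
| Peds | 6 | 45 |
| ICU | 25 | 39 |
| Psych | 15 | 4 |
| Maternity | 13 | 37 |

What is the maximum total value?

Sort by value density: Cardio 45/4≈11.2, Peds 45/6≈7.5, Burn 43/6≈7.17, Maternity 37/13≈2.85, ICU 39/25≈1.56, Psych 4/15≈0.267.
Cardio: take in full, 4 nurse-hours for value 45 → 46 left.
All 6 nurse-hours of Peds fit (value 45) → 40 remain.
Burn: take in full, 6 nurse-hours for value 43 → 34 left.
All 13 nurse-hours of Maternity fit (value 37) → 21 remain.
Only 21 nurse-hours remain; take 21/25 of ICU for value 39×21/25 = 32.76.
Total value = 202.76.

202.76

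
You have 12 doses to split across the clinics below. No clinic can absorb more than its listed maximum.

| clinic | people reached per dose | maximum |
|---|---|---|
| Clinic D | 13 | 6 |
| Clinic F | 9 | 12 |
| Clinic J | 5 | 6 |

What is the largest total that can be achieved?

132

Highest people reached per dose first: Clinic D 13 > Clinic F 9 > Clinic J 5.
Give Clinic D 6 to hit its cap of 6 ; 6 left.
Clinic F has room for 12 but only 6 remain, so it gets 6.
Total = 13×6 + 9×6 = 132.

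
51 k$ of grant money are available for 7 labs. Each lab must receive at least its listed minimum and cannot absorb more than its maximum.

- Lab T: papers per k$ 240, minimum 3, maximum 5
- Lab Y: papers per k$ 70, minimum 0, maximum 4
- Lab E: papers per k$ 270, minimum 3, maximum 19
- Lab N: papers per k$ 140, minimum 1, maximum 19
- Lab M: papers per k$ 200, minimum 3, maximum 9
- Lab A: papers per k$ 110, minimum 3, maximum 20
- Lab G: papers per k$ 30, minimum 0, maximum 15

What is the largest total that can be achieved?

Meeting every minimum uses 3+0+3+1+3+3+0 = 13 k$, leaving 38.
Order the labs by papers per k$: Lab E 270 > Lab T 240 > Lab M 200 > Lab N 140 > Lab A 110 > Lab Y 70 > Lab G 30.
Give Lab E 16 more to hit its cap of 19 ; 22 left.
Give Lab T 2 more to hit its cap of 5 ; 20 left.
Lab M takes 6 more to reach its cap of 9 ; 14 left.
Lab N: +14 (room for 18) → 15. Pool exhausted.
Total = 240×5 + 270×19 + 140×15 + 200×9 + 110×3 = 10560.

10560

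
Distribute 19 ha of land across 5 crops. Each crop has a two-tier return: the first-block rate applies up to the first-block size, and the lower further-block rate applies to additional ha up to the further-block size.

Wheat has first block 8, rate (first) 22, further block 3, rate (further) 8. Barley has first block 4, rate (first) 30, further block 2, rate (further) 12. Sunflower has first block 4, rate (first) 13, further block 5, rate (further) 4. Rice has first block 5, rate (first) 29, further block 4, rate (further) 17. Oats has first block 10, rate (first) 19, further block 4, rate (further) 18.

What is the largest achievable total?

479

Treat each block as its own option and order by rate: Barley/tier1 30 > Rice/tier1 29 > Wheat/tier1 22 > Oats/tier1 19 > Oats/tier2 18 > Rice/tier2 17 > Sunflower/tier1 13 > Barley/tier2 12 > Wheat/tier2 8 > Sunflower/tier2 4.
Barley/tier1 (30): +4 ; 15 left.
Rice/tier1 (29): +5 ; 10 left.
Wheat tier1 at 22: fill all 8 ; 2 left.
Oats/tier1: +2 of 10 at 19; pool empty.
Total = 30×4 + 29×5 + 22×8 + 19×2 = 479.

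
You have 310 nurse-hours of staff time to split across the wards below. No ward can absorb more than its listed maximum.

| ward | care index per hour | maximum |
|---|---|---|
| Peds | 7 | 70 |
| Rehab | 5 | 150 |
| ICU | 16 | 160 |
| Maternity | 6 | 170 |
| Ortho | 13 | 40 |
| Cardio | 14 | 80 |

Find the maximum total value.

4410

Highest care index per hour first: ICU 16 > Cardio 14 > Ortho 13 > Peds 7 > Maternity 6 > Rehab 5.
ICU: +160 to 160 (cap) ; 150 left.
Cardio: +80 to 80 (cap) ; 70 left.
Ortho: +40 to 40 (cap) ; 30 left.
Peds: +30 (room for 70) → 30. Pool exhausted.
Total = 7×30 + 16×160 + 13×40 + 14×80 = 4410.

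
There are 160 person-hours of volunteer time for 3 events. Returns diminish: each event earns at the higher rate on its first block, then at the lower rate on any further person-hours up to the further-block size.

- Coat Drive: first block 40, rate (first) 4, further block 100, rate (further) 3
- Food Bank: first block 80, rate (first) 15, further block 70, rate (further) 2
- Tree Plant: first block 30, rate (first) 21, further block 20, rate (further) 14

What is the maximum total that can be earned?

Order all 6 blocks by rate: Tree Plant/tier1 21 > Food Bank/tier1 15 > Tree Plant/tier2 14 > Coat Drive/tier1 4 > Coat Drive/tier2 3 > Food Bank/tier2 2.
Tree Plant/tier1 (21): +30 → 130 left.
Food Bank tier1 at 15: fill all 80 → 50 left.
Tree Plant tier2 at 14: fill all 20 → 30 left.
Coat Drive tier1 at 4: only 30 left, fill 30.
Total = 21×30 + 15×80 + 14×20 + 4×30 = 2230.

2230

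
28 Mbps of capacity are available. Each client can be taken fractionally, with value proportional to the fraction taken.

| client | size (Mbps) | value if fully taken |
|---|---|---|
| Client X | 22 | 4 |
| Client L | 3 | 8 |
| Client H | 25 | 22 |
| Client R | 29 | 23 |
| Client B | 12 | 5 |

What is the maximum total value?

Best value per unit of size first: Client L 8/3≈2.67, Client H 22/25≈0.88, Client R 23/29≈0.793, Client B 5/12≈0.417, Client X 4/22≈0.182.
Client L: take in full, 3 Mbps for value 8 — 25 left.
Take all of Client H (25 Mbps, value 22) — 0 Mbps left.
Total value = 30.

30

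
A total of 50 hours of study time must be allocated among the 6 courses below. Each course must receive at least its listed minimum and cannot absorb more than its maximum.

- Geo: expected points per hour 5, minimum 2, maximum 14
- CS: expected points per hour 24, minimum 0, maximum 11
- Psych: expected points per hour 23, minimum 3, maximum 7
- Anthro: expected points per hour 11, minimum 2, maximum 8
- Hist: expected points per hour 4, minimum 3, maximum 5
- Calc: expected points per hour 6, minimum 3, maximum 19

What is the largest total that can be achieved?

649

Meeting every minimum uses 2+0+3+2+3+3 = 13 hours, leaving 37.
Highest expected points per hour first: CS 24 > Psych 23 > Anthro 11 > Calc 6 > Geo 5 > Hist 4.
CS: +11 to 11 (cap) ; 26 left.
Psych: +4 to 7 (cap) ; 22 left.
Anthro takes 6 more to reach its cap of 8 ; 16 left.
Calc takes 16 more to reach its cap of 19 ; 0 left.
Total = 5×2 + 24×11 + 23×7 + 11×8 + 4×3 + 6×19 = 649.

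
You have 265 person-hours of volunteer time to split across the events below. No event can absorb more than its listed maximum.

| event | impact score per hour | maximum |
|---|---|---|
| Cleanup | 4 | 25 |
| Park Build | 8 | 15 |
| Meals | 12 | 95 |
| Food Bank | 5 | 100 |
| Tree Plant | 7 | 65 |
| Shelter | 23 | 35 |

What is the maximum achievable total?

Highest impact score per hour first: Shelter 23 > Meals 12 > Park Build 8 > Tree Plant 7 > Food Bank 5 > Cleanup 4.
Give Shelter 35 to hit its cap of 35 ; 230 left.
Meals takes 95 to reach its cap of 95 ; 135 left.
Give Park Build 15 to hit its cap of 15 ; 120 left.
Tree Plant takes 65 to reach its cap of 65 ; 55 left.
Only 55 left; Food Bank takes them to reach 55.
Total = 8×15 + 12×95 + 5×55 + 7×65 + 23×35 = 2795.

2795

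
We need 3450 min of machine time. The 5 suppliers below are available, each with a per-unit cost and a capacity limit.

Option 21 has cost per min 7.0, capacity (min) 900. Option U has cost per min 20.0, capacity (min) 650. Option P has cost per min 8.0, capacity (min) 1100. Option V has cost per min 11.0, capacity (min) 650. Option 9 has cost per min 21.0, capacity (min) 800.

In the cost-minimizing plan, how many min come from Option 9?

150

Use suppliers in increasing cost order.
Take 900 from Option 21 at 7.0 → need 2550 more.
Option P (8.0): use full 1100 → 1450 min to go.
Option V at 11.0: take all 650 min → 800 still needed.
Take 650 from Option U at 20.0 → need 150 more.
Option 9 (21.0): take the remaining 150 → done.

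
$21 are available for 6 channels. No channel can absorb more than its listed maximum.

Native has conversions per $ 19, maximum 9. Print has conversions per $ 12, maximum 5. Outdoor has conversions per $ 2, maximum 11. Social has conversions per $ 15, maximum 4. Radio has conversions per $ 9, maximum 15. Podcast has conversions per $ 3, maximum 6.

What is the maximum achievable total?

Rank by conversions per $: Native 19 > Social 15 > Print 12 > Radio 9 > Podcast 3 > Outdoor 2.
Native takes 9 to reach its cap of 9 — 12 left.
Social: +4 to 4 (cap) — 8 left.
Give Print 5 to hit its cap of 5 — 3 left.
Radio: +3 (room for 15) → 3. Pool exhausted.
Total = 19×9 + 12×5 + 15×4 + 9×3 = 318.

318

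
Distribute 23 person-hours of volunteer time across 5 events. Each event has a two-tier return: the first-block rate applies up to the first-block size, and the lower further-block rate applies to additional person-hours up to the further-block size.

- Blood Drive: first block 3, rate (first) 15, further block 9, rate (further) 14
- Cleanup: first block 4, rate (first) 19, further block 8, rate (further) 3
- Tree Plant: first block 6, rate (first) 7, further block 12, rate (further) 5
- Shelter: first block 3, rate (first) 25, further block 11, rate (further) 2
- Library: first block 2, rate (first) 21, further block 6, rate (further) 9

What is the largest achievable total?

Rank every tier by rate: Shelter/first 25 > Library/first 21 > Cleanup/first 19 > Blood Drive/first 15 > Blood Drive/second 14 > Library/second 9 > Tree Plant/first 7 > Tree Plant/second 5 > Cleanup/second 3 > Shelter/second 2.
Fill Shelter first block (3 at 25) — 20 left.
Library/first (21): +2 — 18 left.
Fill Cleanup first block (4 at 19) — 14 left.
Blood Drive first at 15: fill all 3 — 11 left.
Blood Drive/second (14): +9 — 2 left.
Library second at 9: only 2 left, fill 2.
Total = 25×3 + 21×2 + 19×4 + 15×3 + 14×9 + 9×2 = 382.

382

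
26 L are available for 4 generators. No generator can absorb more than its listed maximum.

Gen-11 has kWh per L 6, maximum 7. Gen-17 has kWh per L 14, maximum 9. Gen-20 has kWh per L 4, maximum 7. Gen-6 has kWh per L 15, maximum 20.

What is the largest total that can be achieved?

Rank by kWh per L: Gen-6 15 > Gen-17 14 > Gen-11 6 > Gen-20 4.
Gen-6 takes 20 to reach its cap of 20 — 6 left.
Gen-17: +6 (room for 9) → 6. Pool exhausted.
Total = 14×6 + 15×20 = 384.

384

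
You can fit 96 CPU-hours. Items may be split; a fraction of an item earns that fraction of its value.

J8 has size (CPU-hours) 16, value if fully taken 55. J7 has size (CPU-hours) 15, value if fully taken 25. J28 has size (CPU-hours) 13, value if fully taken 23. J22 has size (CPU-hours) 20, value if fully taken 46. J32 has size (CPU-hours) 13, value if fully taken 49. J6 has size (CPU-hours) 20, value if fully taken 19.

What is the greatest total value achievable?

216.05

Rank by value-to-size ratio: J32 49/13≈3.77, J8 55/16≈3.44, J22 46/20≈2.3, J28 23/13≈1.77, J7 25/15≈1.67, J6 19/20≈0.95.
All 13 CPU-hours of J32 fit (value 49) ; 83 remain.
Take all of J8 (16 CPU-hours, value 55) ; 67 CPU-hours left.
J22: take in full, 20 CPU-hours for value 46 ; 47 left.
All 13 CPU-hours of J28 fit (value 23) ; 34 remain.
J7: take in full, 15 CPU-hours for value 25 ; 19 left.
Only 19 CPU-hours remain; take 19/20 of J6 for value 19×19/20 = 18.05.
Total value = 216.05.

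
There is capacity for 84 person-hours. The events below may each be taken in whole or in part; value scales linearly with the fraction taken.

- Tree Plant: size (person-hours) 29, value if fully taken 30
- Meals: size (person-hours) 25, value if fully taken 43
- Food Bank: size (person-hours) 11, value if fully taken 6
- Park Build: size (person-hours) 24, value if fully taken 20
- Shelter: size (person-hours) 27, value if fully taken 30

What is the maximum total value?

105.5

Sort by value density: Meals 43/25≈1.72, Shelter 30/27≈1.11, Tree Plant 30/29≈1.03, Park Build 20/24≈0.833, Food Bank 6/11≈0.545.
All 25 person-hours of Meals fit (value 43) → 59 remain.
Take all of Shelter (27 person-hours, value 30) → 32 person-hours left.
Take all of Tree Plant (29 person-hours, value 30) → 3 person-hours left.
Only 3 person-hours remain; take 3/24 of Park Build for value 20×3/24 = 2.5.
Total value = 105.5.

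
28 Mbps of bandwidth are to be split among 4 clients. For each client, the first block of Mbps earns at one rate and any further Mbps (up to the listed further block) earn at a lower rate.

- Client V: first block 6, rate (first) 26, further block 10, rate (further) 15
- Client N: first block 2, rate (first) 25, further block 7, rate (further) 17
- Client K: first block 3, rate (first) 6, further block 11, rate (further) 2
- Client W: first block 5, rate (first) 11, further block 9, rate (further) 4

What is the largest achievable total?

Rank every tier by rate: Client V/T1 26 > Client N/T1 25 > Client N/T2 17 > Client V/T2 15 > Client W/T1 11 > Client K/T1 6 > Client W/T2 4 > Client K/T2 2.
Fill Client V T1 block (6 at 26) — 22 left.
Client N T1 at 25: fill all 2 — 20 left.
Client N T2 at 17: fill all 7 — 13 left.
Fill Client V T2 block (10 at 15) — 3 left.
Client W/T1: +3 of 5 at 11; pool empty.
Total = 26×6 + 25×2 + 17×7 + 15×10 + 11×3 = 508.

508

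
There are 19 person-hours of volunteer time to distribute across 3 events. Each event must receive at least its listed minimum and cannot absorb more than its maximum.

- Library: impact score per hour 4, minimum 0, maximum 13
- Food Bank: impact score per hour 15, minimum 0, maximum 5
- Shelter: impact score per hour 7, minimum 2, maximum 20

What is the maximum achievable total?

Meeting every minimum uses 0+0+2 = 2 person-hours, leaving 17.
Highest impact score per hour first: Food Bank 15 > Shelter 7 > Library 4.
Food Bank takes 5 more to reach its cap of 5 ; 12 left.
Only 12 left; Shelter takes them to reach 14.
Total = 15×5 + 7×14 = 173.

173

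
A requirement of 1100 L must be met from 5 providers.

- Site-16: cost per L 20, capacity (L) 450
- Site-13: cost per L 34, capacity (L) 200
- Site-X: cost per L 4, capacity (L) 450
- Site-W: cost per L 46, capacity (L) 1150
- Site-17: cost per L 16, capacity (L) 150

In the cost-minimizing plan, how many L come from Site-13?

Use providers in increasing cost order.
Site-X at 4: take all 450 L → 650 still needed.
Site-17 at 16: take all 150 L → 500 still needed.
Site-16 (20): use full 450 → 50 L to go.
Site-13 at 34: take 50 of its 200 → requirement met.
Site-W: unused.

50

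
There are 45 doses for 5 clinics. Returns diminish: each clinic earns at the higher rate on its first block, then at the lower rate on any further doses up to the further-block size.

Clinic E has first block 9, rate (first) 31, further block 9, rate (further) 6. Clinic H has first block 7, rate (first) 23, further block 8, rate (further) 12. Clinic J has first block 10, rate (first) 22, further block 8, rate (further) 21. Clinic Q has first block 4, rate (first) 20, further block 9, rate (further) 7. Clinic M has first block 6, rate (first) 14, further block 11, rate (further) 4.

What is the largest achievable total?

Treat each block as its own option and order by rate: Clinic E/tier1 31 > Clinic H/tier1 23 > Clinic J/tier1 22 > Clinic J/tier2 21 > Clinic Q/tier1 20 > Clinic M/tier1 14 > Clinic H/tier2 12 > Clinic Q/tier2 7 > Clinic E/tier2 6 > Clinic M/tier2 4.
Clinic E tier1 at 31: fill all 9 → 36 left.
Fill Clinic H tier1 block (7 at 23) → 29 left.
Clinic J/tier1 (22): +10 → 19 left.
Fill Clinic J tier2 block (8 at 21) → 11 left.
Clinic Q tier1 at 20: fill all 4 → 7 left.
Clinic M tier1 at 14: fill all 6 → 1 left.
Clinic H tier2 at 12: only 1 left, fill 1.
Total = 31×9 + 23×7 + 22×10 + 21×8 + 20×4 + 14×6 + 12×1 = 1004.

1004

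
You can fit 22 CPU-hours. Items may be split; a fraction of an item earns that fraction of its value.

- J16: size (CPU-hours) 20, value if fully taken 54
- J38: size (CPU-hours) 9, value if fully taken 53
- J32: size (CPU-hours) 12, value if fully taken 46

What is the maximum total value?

Rank by value-to-size ratio: J38 53/9≈5.89, J32 46/12≈3.83, J16 54/20≈2.7.
J38: take in full, 9 CPU-hours for value 53 → 13 left.
All 12 CPU-hours of J32 fit (value 46) → 1 remain.
1 CPU-hours left: a 1/20 share of J16 gives 54×1/20 = 2.7.
Total value = 101.7.

101.7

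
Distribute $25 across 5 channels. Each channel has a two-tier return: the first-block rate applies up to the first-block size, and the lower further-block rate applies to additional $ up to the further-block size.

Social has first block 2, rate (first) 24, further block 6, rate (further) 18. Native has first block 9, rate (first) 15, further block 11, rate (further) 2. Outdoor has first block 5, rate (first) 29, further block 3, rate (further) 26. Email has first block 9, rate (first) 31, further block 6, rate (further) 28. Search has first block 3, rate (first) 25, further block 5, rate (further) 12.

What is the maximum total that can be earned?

720

Treat each block as its own option and order by rate: Email/first 31 > Outdoor/first 29 > Email/second 28 > Outdoor/second 26 > Search/first 25 > Social/first 24 > Social/second 18 > Native/first 15 > Search/second 12 > Native/second 2.
Fill Email first block (9 at 31) ; 16 left.
Outdoor first at 29: fill all 5 ; 11 left.
Email/second (28): +6 ; 5 left.
Outdoor second at 26: fill all 3 ; 2 left.
2 remain; put them into Search first at 25.
Total = 31×9 + 29×5 + 28×6 + 26×3 + 25×2 = 720.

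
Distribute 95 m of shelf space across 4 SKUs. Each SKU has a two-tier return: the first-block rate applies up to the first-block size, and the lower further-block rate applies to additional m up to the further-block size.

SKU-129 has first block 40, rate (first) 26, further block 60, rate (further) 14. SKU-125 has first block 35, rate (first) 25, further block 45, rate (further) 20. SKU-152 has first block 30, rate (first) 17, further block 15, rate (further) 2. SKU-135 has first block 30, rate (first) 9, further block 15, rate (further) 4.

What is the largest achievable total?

2315

Rank every tier by rate: SKU-129/first 26 > SKU-125/first 25 > SKU-125/second 20 > SKU-152/first 17 > SKU-129/second 14 > SKU-135/first 9 > SKU-135/second 4 > SKU-152/second 2.
SKU-129/first (26): +40 → 55 left.
SKU-125/first (25): +35 → 20 left.
20 remain; put them into SKU-125 second at 20.
Total = 26×40 + 25×35 + 20×20 = 2315.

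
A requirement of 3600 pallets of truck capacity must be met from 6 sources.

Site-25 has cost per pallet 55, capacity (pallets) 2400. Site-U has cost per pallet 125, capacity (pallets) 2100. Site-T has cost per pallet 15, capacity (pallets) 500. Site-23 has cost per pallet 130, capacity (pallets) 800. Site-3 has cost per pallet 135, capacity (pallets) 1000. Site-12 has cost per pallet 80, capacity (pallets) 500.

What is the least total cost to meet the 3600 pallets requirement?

Use sources in increasing cost order.
Site-T at 15: take all 500 pallets — 3100 still needed.
Site-25 at 55: take all 2400 pallets — 700 still needed.
Take 500 from Site-12 at 80 — need 200 more.
Site-U at 125: take 200 of its 2100 — requirement met.
Site-23, Site-3: unused.
Cost = 500×15 + 2400×55 + 500×80 + 200×125 = 204500.

204500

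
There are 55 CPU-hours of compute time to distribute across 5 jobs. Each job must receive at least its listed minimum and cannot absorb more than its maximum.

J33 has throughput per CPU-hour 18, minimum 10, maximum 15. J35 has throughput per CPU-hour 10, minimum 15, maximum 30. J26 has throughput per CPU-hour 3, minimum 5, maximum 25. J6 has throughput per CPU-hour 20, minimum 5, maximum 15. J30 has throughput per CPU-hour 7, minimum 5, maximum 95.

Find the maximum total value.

Meeting every minimum uses 10+15+5+5+5 = 40 CPU-hours, leaving 15.
Order the jobs by throughput per CPU-hour: J6 20 > J33 18 > J35 10 > J30 7 > J26 3.
J6: +10 to 15 (cap) → 5 left.
Give J33 5 more to hit its cap of 15 → 0 left.
Total = 18×15 + 10×15 + 3×5 + 20×15 + 7×5 = 770.

770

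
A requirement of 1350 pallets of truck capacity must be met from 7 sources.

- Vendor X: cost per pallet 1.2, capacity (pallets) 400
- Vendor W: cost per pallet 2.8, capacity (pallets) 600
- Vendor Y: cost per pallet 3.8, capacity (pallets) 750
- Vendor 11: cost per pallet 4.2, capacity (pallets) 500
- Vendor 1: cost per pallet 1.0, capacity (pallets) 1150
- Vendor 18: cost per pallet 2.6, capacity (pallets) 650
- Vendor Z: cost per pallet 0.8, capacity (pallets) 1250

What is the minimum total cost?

1100

Cheapest first:
Take 1250 from Vendor Z at 0.8 ; need 100 more.
Vendor 1 (1.0): take the remaining 100 ; done.
Vendor X, Vendor 18, Vendor W, Vendor Y, Vendor 11: unused.
Cost = 1250×0.8 + 100×1.0 = 1100.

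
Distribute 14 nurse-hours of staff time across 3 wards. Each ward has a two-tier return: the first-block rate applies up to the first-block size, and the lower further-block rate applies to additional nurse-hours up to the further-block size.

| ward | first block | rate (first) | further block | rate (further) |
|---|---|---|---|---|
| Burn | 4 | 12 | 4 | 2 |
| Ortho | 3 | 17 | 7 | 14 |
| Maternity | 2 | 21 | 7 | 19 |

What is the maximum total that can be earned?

254

Rank every tier by rate: Maternity/T1 21 > Maternity/T2 19 > Ortho/T1 17 > Ortho/T2 14 > Burn/T1 12 > Burn/T2 2.
Maternity/T1 (21): +2 → 12 left.
Fill Maternity T2 block (7 at 19) → 5 left.
Ortho T1 at 17: fill all 3 → 2 left.
2 remain; put them into Ortho T2 at 14.
Total = 21×2 + 19×7 + 17×3 + 14×2 = 254.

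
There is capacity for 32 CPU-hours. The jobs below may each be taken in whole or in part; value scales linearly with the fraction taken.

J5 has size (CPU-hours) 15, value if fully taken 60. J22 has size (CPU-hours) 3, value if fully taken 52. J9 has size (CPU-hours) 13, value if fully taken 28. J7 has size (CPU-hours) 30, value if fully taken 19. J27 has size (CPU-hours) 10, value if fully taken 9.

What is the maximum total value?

140.9

Rank by value-to-size ratio: J22 52/3≈17.3, J5 60/15≈4, J9 28/13≈2.15, J27 9/10≈0.9, J7 19/30≈0.633.
All 3 CPU-hours of J22 fit (value 52) — 29 remain.
J5: take in full, 15 CPU-hours for value 60 — 14 left.
J9: take in full, 13 CPU-hours for value 28 — 1 left.
Fill the last 1 CPU-hours with part of J27: 1/10 of it earns 0.9.
Total value = 140.9.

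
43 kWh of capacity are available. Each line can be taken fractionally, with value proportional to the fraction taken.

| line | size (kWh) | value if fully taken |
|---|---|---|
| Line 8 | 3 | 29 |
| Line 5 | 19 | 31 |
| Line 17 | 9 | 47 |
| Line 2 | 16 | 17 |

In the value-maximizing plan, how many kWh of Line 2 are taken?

Best value per unit of size first: Line 8 29/3≈9.67, Line 17 47/9≈5.22, Line 5 31/19≈1.63, Line 2 17/16≈1.06.
All 3 kWh of Line 8 fit (value 29) → 40 remain.
Line 17: take in full, 9 kWh for value 47 → 31 left.
All 19 kWh of Line 5 fit (value 31) → 12 remain.
12 kWh left: a 12/16 share of Line 2 gives 17×12/16 = 12.75.

12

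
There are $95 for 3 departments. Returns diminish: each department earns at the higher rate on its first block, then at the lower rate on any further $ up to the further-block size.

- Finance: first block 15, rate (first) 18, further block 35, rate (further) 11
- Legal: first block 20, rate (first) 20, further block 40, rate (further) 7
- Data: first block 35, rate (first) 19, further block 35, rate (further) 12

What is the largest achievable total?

Order all 6 blocks by rate: Legal/T1 20 > Data/T1 19 > Finance/T1 18 > Data/T2 12 > Finance/T2 11 > Legal/T2 7.
Fill Legal T1 block (20 at 20) ; 75 left.
Data/T1 (19): +35 ; 40 left.
Fill Finance T1 block (15 at 18) ; 25 left.
25 remain; put them into Data T2 at 12.
Total = 20×20 + 19×35 + 18×15 + 12×25 = 1635.

1635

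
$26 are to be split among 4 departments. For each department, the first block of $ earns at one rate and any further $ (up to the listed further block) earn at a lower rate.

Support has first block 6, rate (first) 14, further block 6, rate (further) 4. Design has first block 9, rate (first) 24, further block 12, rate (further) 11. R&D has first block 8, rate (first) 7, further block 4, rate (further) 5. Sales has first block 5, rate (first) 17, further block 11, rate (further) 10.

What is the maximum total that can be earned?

451

Order all 8 blocks by rate: Design/tier1 24 > Sales/tier1 17 > Support/tier1 14 > Design/tier2 11 > Sales/tier2 10 > R&D/tier1 7 > R&D/tier2 5 > Support/tier2 4.
Design/tier1 (24): +9 ; 17 left.
Fill Sales tier1 block (5 at 17) ; 12 left.
Fill Support tier1 block (6 at 14) ; 6 left.
Design/tier2: +6 of 12 at 11; pool empty.
Total = 24×9 + 17×5 + 14×6 + 11×6 = 451.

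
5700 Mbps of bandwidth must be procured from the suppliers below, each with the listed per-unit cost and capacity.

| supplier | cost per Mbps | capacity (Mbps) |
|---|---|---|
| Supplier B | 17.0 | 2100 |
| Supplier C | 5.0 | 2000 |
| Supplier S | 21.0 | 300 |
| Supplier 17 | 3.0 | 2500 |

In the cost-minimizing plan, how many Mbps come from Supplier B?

1200

Cheapest first:
Take 2500 from Supplier 17 at 3.0 ; need 3200 more.
Supplier C (5.0): use full 2000 ; 1200 Mbps to go.
Supplier B at 17.0: take 1200 of its 2100 ; requirement met.
Supplier S: unused.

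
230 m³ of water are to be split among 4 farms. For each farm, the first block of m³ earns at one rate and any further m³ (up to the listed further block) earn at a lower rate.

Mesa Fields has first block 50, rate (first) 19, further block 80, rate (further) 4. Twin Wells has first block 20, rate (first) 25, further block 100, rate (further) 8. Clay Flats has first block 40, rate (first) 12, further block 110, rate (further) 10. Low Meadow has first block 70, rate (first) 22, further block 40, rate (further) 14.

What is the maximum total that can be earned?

Treat each block as its own option and order by rate: Twin Wells/T1 25 > Low Meadow/T1 22 > Mesa Fields/T1 19 > Low Meadow/T2 14 > Clay Flats/T1 12 > Clay Flats/T2 10 > Twin Wells/T2 8 > Mesa Fields/T2 4.
Fill Twin Wells T1 block (20 at 25) → 210 left.
Low Meadow T1 at 22: fill all 70 → 140 left.
Mesa Fields/T1 (19): +50 → 90 left.
Low Meadow T2 at 14: fill all 40 → 50 left.
Fill Clay Flats T1 block (40 at 12) → 10 left.
Clay Flats T2 at 10: only 10 left, fill 10.
Total = 25×20 + 22×70 + 19×50 + 14×40 + 12×40 + 10×10 = 4130.

4130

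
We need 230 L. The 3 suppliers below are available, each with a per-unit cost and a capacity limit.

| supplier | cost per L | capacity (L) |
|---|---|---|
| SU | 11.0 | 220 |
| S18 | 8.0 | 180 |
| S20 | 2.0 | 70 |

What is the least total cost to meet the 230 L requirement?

Fill from the cheapest supplier first.
S20 at 2.0: take all 70 L ; 160 still needed.
S18 (8.0): take the remaining 160 ; done.
SU: unused.
Cost = 70×2.0 + 160×8.0 = 1420.

1420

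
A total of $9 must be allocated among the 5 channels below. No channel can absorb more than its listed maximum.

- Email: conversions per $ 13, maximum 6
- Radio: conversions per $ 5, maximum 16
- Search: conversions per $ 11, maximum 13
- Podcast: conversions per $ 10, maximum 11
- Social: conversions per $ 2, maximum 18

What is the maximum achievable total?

111

Rank by conversions per $: Email 13 > Search 11 > Podcast 10 > Radio 5 > Social 2.
Email takes 6 to reach its cap of 6 → 3 left.
Search has room for 13 but only 3 remain, so it gets 3.
Total = 13×6 + 11×3 = 111.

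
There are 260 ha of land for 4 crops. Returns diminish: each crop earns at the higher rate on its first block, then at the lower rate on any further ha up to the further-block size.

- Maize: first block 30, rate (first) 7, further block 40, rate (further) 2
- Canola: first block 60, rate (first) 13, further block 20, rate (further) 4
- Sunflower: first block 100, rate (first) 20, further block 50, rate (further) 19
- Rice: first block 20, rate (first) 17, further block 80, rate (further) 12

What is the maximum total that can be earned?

Order all 8 blocks by rate: Sunflower/first 20 > Sunflower/second 19 > Rice/first 17 > Canola/first 13 > Rice/second 12 > Maize/first 7 > Canola/second 4 > Maize/second 2.
Fill Sunflower first block (100 at 20) ; 160 left.
Sunflower second at 19: fill all 50 ; 110 left.
Fill Rice first block (20 at 17) ; 90 left.
Canola/first (13): +60 ; 30 left.
30 remain; put them into Rice second at 12.
Total = 20×100 + 19×50 + 17×20 + 13×60 + 12×30 = 4430.

4430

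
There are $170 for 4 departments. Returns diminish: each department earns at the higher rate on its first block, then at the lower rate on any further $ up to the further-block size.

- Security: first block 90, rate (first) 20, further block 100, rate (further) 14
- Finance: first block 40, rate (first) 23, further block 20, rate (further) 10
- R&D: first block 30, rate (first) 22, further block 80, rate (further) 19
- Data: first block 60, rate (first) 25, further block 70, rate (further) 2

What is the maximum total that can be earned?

Rank every tier by rate: Data/first 25 > Finance/first 23 > R&D/first 22 > Security/first 20 > R&D/second 19 > Security/second 14 > Finance/second 10 > Data/second 2.
Data/first (25): +60 → 110 left.
Fill Finance first block (40 at 23) → 70 left.
R&D/first (22): +30 → 40 left.
Security first at 20: only 40 left, fill 40.
Total = 25×60 + 23×40 + 22×30 + 20×40 = 3880.

3880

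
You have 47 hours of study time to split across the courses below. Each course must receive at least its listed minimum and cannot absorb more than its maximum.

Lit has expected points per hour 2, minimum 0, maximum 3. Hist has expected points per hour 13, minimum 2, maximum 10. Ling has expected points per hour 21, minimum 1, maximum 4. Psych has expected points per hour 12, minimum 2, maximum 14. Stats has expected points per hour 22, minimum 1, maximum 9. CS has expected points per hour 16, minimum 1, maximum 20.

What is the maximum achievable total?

Meeting every minimum uses 0+2+1+2+1+1 = 7 hours, leaving 40.
Order the courses by expected points per hour: Stats 22 > Ling 21 > CS 16 > Hist 13 > Psych 12 > Lit 2.
Stats: +8 to 9 (cap) ; 32 left.
Ling: +3 to 4 (cap) ; 29 left.
CS: +19 to 20 (cap) ; 10 left.
Give Hist 8 more to hit its cap of 10 ; 2 left.
Only 2 left; Psych takes them to reach 4.
Total = 13×10 + 21×4 + 12×4 + 22×9 + 16×20 = 780.

780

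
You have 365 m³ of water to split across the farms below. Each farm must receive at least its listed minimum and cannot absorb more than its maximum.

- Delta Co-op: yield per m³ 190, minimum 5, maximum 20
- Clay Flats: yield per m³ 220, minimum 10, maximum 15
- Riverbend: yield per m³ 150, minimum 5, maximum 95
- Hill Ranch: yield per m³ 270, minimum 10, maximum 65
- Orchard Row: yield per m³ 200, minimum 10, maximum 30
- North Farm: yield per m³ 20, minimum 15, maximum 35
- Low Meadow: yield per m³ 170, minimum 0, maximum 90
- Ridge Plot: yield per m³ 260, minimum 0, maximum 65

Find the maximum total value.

Meeting every minimum uses 5+10+5+10+10+15+0+0 = 55 m³, leaving 310.
Rank by yield per m³: Hill Ranch 270 > Ridge Plot 260 > Clay Flats 220 > Orchard Row 200 > Delta Co-op 190 > Low Meadow 170 > Riverbend 150 > North Farm 20.
Hill Ranch: +55 to 65 (cap) → 255 left.
Ridge Plot: +65 to 65 (cap) → 190 left.
Give Clay Flats 5 more to hit its cap of 15 → 185 left.
Orchard Row: +20 to 30 (cap) → 165 left.
Delta Co-op takes 15 more to reach its cap of 20 → 150 left.
Low Meadow: +90 to 90 (cap) → 60 left.
Only 60 left; Riverbend takes them to reach 65.
Total = 190×20 + 220×15 + 150×65 + 270×65 + 200×30 + 20×15 + 170×90 + 260×65 = 72900.

72900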